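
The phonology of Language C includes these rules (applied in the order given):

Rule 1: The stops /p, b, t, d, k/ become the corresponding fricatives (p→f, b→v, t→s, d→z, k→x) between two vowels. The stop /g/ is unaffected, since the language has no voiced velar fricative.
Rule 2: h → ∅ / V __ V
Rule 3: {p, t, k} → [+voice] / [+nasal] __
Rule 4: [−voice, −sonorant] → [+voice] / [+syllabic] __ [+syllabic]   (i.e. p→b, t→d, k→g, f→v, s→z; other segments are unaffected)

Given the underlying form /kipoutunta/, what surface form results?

kivouzunda

Rule 1 (intervocalic spirantization): /p/ is a stop between vowels /i/ and /o/, so it spirantizes to the fricative [f]. /t/ is a stop between vowels /u/ and /u/, so it spirantizes to the fricative [s]. /kipoutunta/ → kifousunta.
Rule 2 (intervocalic h-deletion): no segment meets the environment; /kifousunta/ is unchanged.
Rule 3 (post-nasal voicing): /t/ is a voiceless stop immediately after the nasal /n/, so it voices to [d]. /kifousunta/ → kifousunda.
Rule 4 (intervocalic voicing): /f/ is a voiceless obstruent between vowels /i/ and /o/, so it voices to [v]. /s/ is a voiceless obstruent between vowels /u/ and /u/, so it voices to [z]. /kifousunda/ → kivouzunda.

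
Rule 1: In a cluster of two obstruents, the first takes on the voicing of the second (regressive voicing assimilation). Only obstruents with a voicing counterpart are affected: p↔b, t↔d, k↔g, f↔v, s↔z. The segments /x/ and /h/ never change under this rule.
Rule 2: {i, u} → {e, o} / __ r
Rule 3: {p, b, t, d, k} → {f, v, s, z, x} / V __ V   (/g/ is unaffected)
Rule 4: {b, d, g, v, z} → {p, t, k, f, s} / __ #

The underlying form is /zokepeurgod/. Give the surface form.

Rule 1 (regressive voicing assimilation): no segment meets the environment; /zokepeurgod/ is unchanged.
Rule 2 (pre-rhotic lowering): /u/ is a high vowel immediately before /r/, so it lowers to [o]. /zokepeurgod/ → zokepeorgod.
Rule 3 (intervocalic spirantization): /k/ is a stop between vowels /o/ and /e/, so it spirantizes to the fricative [x]. /p/ is a stop between vowels /e/ and /e/, so it spirantizes to the fricative [f]. /zokepeorgod/ → zoxefeorgod.
Rule 4 (final devoicing): /d/ is a voiced obstruent in word-final position, so it devoices to [t]. /zoxefeorgod/ → zoxefeorgot.

zoxefeorgot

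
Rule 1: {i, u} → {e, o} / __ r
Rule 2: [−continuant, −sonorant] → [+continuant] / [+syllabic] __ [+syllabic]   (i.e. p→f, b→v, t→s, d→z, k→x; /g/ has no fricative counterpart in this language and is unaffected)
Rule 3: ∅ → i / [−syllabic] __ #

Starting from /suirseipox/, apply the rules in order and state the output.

suerseifoxi

Rule 1 (pre-rhotic lowering): /i/ is a high vowel immediately before /r/, so it lowers to [e]. /suirseipox/ → suerseipox.
Rule 2 (intervocalic spirantization): /p/ is a stop between vowels /i/ and /o/, so it spirantizes to the fricative [f]. /suerseipox/ → suerseifox.
Rule 3 (final i-epenthesis): the form ends in the consonant /x/, so [i] is inserted word-finally. /suerseifox/ → suerseifoxi.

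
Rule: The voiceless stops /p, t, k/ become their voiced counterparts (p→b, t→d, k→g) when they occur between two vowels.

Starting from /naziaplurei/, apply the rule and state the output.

naziaplurei

No segment of /naziaplurei/ meets the structural description of the rule, so the form surfaces unchanged.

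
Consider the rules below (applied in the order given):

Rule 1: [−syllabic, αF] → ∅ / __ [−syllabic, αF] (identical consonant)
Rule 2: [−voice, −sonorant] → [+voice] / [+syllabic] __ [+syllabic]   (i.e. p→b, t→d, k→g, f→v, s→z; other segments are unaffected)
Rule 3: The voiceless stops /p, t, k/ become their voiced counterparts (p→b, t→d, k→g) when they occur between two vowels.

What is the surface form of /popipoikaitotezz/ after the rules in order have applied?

pobiboigaidodez

Rule 1 (degemination): /zz/ is a geminate; the first /z/ deletes. /popipoikaitotezz/ → popipoikaitotez.
Rule 2 (intervocalic voicing): /p/ is a voiceless obstruent between vowels /o/ and /i/, so it voices to [b]. /p/ is a voiceless obstruent between vowels /i/ and /o/, so it voices to [b]. /k/ is a voiceless obstruent between vowels /i/ and /a/, so it voices to [g]. /t/ is a voiceless obstruent between vowels /i/ and /o/, so it voices to [d]. /t/ is a voiceless obstruent between vowels /o/ and /e/, so it voices to [d]. /popipoikaitotez/ → pobiboigaidodez.
Rule 3 (intervocalic voicing): no segment meets the environment; /pobiboigaidodez/ is unchanged.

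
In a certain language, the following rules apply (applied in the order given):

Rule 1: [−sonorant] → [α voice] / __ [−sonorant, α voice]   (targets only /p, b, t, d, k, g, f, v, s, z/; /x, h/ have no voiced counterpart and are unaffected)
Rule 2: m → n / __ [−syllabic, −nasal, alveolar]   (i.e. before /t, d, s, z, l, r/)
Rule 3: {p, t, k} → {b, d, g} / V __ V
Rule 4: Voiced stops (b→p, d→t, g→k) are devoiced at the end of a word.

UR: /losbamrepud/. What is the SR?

lozbanrebut

Rule 1 (regressive voicing assimilation): /s/ precedes the voiced obstruent /b/, so it voices to [z] by assimilation. /losbamrepud/ → lozbamrepud.
Rule 2 (nasal place assimilation): /m/ precedes the alveolar consonant /r/, so it assimilates in place to [n]. /lozbamrepud/ → lozbanrepud.
Rule 3 (intervocalic voicing): /p/ is a voiceless stop between vowels /e/ and /u/, so it voices to [b]. /lozbanrepud/ → lozbanrebud.
Rule 4 (final devoicing): /d/ is a voiced stop in word-final position, so it devoices to [t]. /lozbanrebud/ → lozbanrebut.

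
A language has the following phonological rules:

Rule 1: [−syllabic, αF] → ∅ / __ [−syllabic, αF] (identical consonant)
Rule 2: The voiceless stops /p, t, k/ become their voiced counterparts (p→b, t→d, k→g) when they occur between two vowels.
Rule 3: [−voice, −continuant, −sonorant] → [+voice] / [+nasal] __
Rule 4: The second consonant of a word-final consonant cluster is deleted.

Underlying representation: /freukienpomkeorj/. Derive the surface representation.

Rule 1 (degemination): no segment meets the environment; /freukienpomkeorj/ is unchanged.
Rule 2 (intervocalic voicing): /k/ is a voiceless stop between vowels /u/ and /i/, so it voices to [g]. /freukienpomkeorj/ → freugienpomkeorj.
Rule 3 (post-nasal voicing): /p/ is a voiceless stop immediately after the nasal /n/, so it voices to [b]. /k/ is a voiceless stop immediately after the nasal /m/, so it voices to [g]. /freugienpomkeorj/ → freugienbomgeorj.
Rule 4 (final cluster simplification): /j/ is the second consonant of a word-final cluster /rj/, so it deletes. /freugienbomgeorj/ → freugienbomgeor.

freugienbomgeor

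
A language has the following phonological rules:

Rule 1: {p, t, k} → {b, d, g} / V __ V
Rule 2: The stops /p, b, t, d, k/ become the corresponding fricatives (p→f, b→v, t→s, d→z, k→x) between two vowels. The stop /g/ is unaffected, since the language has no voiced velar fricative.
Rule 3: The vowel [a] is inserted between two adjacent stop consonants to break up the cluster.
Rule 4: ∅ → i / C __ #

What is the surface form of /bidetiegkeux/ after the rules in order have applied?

bizeziegakeuxi

Rule 1 (intervocalic voicing): /t/ is a voiceless stop between vowels /e/ and /i/, so it voices to [d]. /bidetiegkeux/ → bidediegkeux.
Rule 2 (intervocalic spirantization): /d/ is a stop between vowels /i/ and /e/, so it spirantizes to the fricative [z]. /d/ is a stop between vowels /e/ and /i/, so it spirantizes to the fricative [z]. /bidediegkeux/ → bizeziegkeux.
Rule 3 (stop-cluster a-epenthesis): /g/ and /k/ form a stop–stop cluster, so [a] is inserted between them. /bizeziegkeux/ → bizeziegakeux.
Rule 4 (final i-epenthesis): the form ends in the consonant /x/, so [i] is inserted word-finally. /bizeziegakeux/ → bizeziegakeuxi.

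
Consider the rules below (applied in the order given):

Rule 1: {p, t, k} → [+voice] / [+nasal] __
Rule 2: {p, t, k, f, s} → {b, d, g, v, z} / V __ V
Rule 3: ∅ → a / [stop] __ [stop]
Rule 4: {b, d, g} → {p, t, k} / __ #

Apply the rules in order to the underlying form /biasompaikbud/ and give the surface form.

biazombaikabut

Rule 1 (post-nasal voicing): /p/ is a voiceless stop immediately after the nasal /m/, so it voices to [b]. /biasompaikbud/ → biasombaikbud.
Rule 2 (intervocalic voicing): /s/ is a voiceless obstruent between vowels /a/ and /o/, so it voices to [z]. /biasombaikbud/ → biazombaikbud.
Rule 3 (stop-cluster a-epenthesis): /k/ and /b/ form a stop–stop cluster, so [a] is inserted between them. /biazombaikbud/ → biazombaikabud.
Rule 4 (final devoicing): /d/ is a voiced stop in word-final position, so it devoices to [t]. /biazombaikabud/ → biazombaikabut.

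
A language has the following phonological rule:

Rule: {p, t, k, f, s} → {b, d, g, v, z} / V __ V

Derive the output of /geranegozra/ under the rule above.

No segment of /geranegozra/ meets the structural description of the rule, so the form surfaces unchanged.

geranegozra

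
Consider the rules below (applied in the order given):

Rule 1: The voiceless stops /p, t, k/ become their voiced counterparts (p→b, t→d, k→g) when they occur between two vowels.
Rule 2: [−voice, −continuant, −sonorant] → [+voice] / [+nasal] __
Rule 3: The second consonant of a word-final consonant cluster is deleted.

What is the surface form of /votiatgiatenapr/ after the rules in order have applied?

Rule 1 (intervocalic voicing): /t/ is a voiceless stop between vowels /o/ and /i/, so it voices to [d]. /t/ is a voiceless stop between vowels /a/ and /e/, so it voices to [d]. /votiatgiatenapr/ → vodiatgiadenapr.
Rule 2 (post-nasal voicing): no segment meets the environment; /vodiatgiadenapr/ is unchanged.
Rule 3 (final cluster simplification): /r/ is the second consonant of a word-final cluster /pr/, so it deletes. /vodiatgiadenapr/ → vodiatgiadenap.

vodiatgiadenap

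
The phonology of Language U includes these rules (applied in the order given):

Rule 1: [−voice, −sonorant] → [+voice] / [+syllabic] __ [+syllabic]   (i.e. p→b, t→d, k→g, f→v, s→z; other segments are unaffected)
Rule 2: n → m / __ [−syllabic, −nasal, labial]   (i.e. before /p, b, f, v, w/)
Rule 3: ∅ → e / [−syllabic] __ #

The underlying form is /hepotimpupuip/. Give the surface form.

hebodimpubuipe

Rule 1 (intervocalic voicing): /p/ is a voiceless obstruent between vowels /e/ and /o/, so it voices to [b]. /t/ is a voiceless obstruent between vowels /o/ and /i/, so it voices to [d]. /p/ is a voiceless obstruent between vowels /u/ and /u/, so it voices to [b]. /hepotimpupuip/ → hebodimpubuip.
Rule 2 (nasal place assimilation): no segment meets the environment; /hebodimpubuip/ is unchanged.
Rule 3 (final e-epenthesis): the form ends in the consonant /p/, so [e] is inserted word-finally. /hebodimpubuip/ → hebodimpubuipe.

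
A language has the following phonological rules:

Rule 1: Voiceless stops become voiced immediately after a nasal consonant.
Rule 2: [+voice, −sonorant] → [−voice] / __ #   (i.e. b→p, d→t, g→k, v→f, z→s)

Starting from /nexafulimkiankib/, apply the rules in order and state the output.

Rule 1 (post-nasal voicing): /k/ is a voiceless stop immediately after the nasal /m/, so it voices to [g]. /k/ is a voiceless stop immediately after the nasal /n/, so it voices to [g]. /nexafulimkiankib/ → nexafulimgiangib.
Rule 2 (final devoicing): /b/ is a voiced obstruent in word-final position, so it devoices to [p]. /nexafulimgiangib/ → nexafulimgiangip.

nexafulimgiangip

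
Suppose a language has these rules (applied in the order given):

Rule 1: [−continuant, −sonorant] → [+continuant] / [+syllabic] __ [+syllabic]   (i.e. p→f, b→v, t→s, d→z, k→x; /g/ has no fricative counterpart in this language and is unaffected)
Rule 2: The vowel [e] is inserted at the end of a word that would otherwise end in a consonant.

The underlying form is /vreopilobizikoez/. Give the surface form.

Rule 1 (intervocalic spirantization): /p/ is a stop between vowels /o/ and /i/, so it spirantizes to the fricative [f]. /b/ is a stop between vowels /o/ and /i/, so it spirantizes to the fricative [v]. /k/ is a stop between vowels /i/ and /o/, so it spirantizes to the fricative [x]. /vreopilobizikoez/ → vreofilovizixoez.
Rule 2 (final e-epenthesis): the form ends in the consonant /z/, so [e] is inserted word-finally. /vreofilovizixoez/ → vreofilovizixoeze.

vreofilovizixoeze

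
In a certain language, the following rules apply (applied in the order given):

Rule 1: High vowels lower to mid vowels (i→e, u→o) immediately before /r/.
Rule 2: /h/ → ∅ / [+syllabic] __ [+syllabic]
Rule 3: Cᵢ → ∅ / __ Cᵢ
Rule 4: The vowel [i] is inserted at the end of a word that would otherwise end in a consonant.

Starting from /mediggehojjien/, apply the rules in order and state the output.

Rule 1 (pre-rhotic lowering): no segment meets the environment; /mediggehojjien/ is unchanged.
Rule 2 (intervocalic h-deletion): /h/ occurs between vowels /e/ and /o/, so it deletes. /mediggehojjien/ → mediggeojjien.
Rule 3 (degemination): /gg/ is a geminate; the first /g/ deletes. /jj/ is a geminate; the first /j/ deletes. /mediggeojjien/ → medigeojien.
Rule 4 (final i-epenthesis): the form ends in the consonant /n/, so [i] is inserted word-finally. /medigeojien/ → medigeojieni.

medigeojieni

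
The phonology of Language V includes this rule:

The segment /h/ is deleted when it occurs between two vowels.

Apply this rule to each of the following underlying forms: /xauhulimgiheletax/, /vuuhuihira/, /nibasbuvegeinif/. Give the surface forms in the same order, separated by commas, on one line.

xauulimgieletax, vuuuiira, nibasbuvegeinif

/xauhulimgiheletax/: /h/ occurs between vowels /u/ and /u/, so it deletes. /h/ occurs between vowels /i/ and /e/, so it deletes. → [xauulimgieletax].
/vuuhuihira/: /h/ occurs between vowels /u/ and /u/, so it deletes. /h/ occurs between vowels /i/ and /i/, so it deletes. → [vuuuiira].
/nibasbuvegeinif/: the rule's environment is not met; surfaces unchanged as [nibasbuvegeinif].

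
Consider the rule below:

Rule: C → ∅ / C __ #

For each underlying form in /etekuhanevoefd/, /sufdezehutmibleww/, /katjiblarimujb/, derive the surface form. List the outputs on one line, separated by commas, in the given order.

etekuhanevoef, sufdezehutmiblew, katjiblarimuj

/etekuhanevoefd/: /d/ is the second consonant of a word-final cluster /fd/, so it deletes. → [etekuhanevoef].
/sufdezehutmibleww/: /w/ is the second consonant of a word-final cluster /ww/, so it deletes. → [sufdezehutmiblew].
/katjiblarimujb/: /b/ is the second consonant of a word-final cluster /jb/, so it deletes. → [katjiblarimuj].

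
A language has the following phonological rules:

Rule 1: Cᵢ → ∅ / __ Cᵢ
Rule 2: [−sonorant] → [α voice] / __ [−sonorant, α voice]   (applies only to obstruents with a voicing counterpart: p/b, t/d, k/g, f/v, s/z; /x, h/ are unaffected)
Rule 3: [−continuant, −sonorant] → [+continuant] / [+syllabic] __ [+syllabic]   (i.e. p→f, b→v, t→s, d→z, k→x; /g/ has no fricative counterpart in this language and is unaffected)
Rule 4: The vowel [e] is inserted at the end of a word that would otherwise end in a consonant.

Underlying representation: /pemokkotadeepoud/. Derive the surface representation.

pemoxosazeefoude

Rule 1 (degemination): /kk/ is a geminate; the first /k/ deletes. /pemokkotadeepoud/ → pemokotadeepoud.
Rule 2 (regressive voicing assimilation): no segment meets the environment; /pemokotadeepoud/ is unchanged.
Rule 3 (intervocalic spirantization): /k/ is a stop between vowels /o/ and /o/, so it spirantizes to the fricative [x]. /t/ is a stop between vowels /o/ and /a/, so it spirantizes to the fricative [s]. /d/ is a stop between vowels /a/ and /e/, so it spirantizes to the fricative [z]. /p/ is a stop between vowels /e/ and /o/, so it spirantizes to the fricative [f]. /pemokotadeepoud/ → pemoxosazeefoud.
Rule 4 (final e-epenthesis): the form ends in the consonant /d/, so [e] is inserted word-finally. /pemoxosazeefoud/ → pemoxosazeefoude.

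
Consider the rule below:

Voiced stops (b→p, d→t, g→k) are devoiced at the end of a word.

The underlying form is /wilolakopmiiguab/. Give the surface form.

Scanning /wilolakopmiiguab/: /g/ at position 13 is not in the conditioning environment; /b/ is a voiced stop in word-final position, so it devoices to [p].
Result: [wilolakopmiiguap].

wilolakopmiiguap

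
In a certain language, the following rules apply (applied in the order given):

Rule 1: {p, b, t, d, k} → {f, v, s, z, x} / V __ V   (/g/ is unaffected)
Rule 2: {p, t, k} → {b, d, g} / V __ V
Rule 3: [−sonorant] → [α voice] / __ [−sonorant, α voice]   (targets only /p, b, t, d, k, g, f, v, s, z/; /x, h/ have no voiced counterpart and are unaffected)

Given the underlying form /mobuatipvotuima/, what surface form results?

movuasibvosuima

Rule 1 (intervocalic spirantization): /b/ is a stop between vowels /o/ and /u/, so it spirantizes to the fricative [v]. /t/ is a stop between vowels /a/ and /i/, so it spirantizes to the fricative [s]. /t/ is a stop between vowels /o/ and /u/, so it spirantizes to the fricative [s]. /mobuatipvotuima/ → movuasipvosuima.
Rule 2 (intervocalic voicing): no segment meets the environment; /movuasipvosuima/ is unchanged.
Rule 3 (regressive voicing assimilation): /p/ precedes the voiced obstruent /v/, so it voices to [b] by assimilation. /movuasipvosuima/ → movuasibvosuima.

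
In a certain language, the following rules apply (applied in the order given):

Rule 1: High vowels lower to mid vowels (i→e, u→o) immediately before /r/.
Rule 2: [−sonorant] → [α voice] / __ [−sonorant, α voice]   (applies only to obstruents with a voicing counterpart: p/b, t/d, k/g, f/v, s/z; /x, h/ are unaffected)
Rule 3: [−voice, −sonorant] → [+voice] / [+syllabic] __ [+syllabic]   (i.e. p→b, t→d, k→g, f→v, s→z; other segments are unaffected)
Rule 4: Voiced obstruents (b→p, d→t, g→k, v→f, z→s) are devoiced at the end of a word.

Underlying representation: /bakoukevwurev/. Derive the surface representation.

Rule 1 (pre-rhotic lowering): /u/ is a high vowel immediately before /r/, so it lowers to [o]. /bakoukevwurev/ → bakoukevworev.
Rule 2 (regressive voicing assimilation): no segment meets the environment; /bakoukevworev/ is unchanged.
Rule 3 (intervocalic voicing): /k/ is a voiceless obstruent between vowels /a/ and /o/, so it voices to [g]. /k/ is a voiceless obstruent between vowels /u/ and /e/, so it voices to [g]. /bakoukevworev/ → bagougevworev.
Rule 4 (final devoicing): /v/ is a voiced obstruent in word-final position, so it devoices to [f]. /bagougevworev/ → bagougevworef.

bagougevworef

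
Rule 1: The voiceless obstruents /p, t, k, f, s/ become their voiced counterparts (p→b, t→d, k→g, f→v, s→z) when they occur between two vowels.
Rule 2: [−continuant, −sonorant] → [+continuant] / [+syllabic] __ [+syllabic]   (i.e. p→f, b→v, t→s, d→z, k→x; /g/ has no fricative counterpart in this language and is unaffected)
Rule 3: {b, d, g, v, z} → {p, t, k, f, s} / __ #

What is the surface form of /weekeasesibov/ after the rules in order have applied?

Rule 1 (intervocalic voicing): /k/ is a voiceless obstruent between vowels /e/ and /e/, so it voices to [g]. /s/ is a voiceless obstruent between vowels /a/ and /e/, so it voices to [z]. /s/ is a voiceless obstruent between vowels /e/ and /i/, so it voices to [z]. /weekeasesibov/ → weegeazezibov.
Rule 2 (intervocalic spirantization): /b/ is a stop between vowels /i/ and /o/, so it spirantizes to the fricative [v]. /weegeazezibov/ → weegeazezivov.
Rule 3 (final devoicing): /v/ is a voiced obstruent in word-final position, so it devoices to [f]. /weegeazezivov/ → weegeazezivof.

weegeazezivof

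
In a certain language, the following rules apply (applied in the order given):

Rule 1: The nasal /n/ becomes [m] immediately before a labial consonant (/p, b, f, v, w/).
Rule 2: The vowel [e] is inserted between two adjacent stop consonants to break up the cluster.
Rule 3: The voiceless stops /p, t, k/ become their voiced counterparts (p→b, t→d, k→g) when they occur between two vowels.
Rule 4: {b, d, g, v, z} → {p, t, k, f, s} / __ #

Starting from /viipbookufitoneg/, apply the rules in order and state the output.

viibeboogufidonek

Rule 1 (nasal place assimilation): no segment meets the environment; /viipbookufitoneg/ is unchanged.
Rule 2 (stop-cluster e-epenthesis): /p/ and /b/ form a stop–stop cluster, so [e] is inserted between them. /viipbookufitoneg/ → viipebookufitoneg.
Rule 3 (intervocalic voicing): /p/ is a voiceless stop between vowels /i/ and /e/, so it voices to [b]. /k/ is a voiceless stop between vowels /o/ and /u/, so it voices to [g]. /t/ is a voiceless stop between vowels /i/ and /o/, so it voices to [d]. /viipebookufitoneg/ → viibeboogufidoneg.
Rule 4 (final devoicing): /g/ is a voiced obstruent in word-final position, so it devoices to [k]. /viibeboogufidoneg/ → viibeboogufidonek.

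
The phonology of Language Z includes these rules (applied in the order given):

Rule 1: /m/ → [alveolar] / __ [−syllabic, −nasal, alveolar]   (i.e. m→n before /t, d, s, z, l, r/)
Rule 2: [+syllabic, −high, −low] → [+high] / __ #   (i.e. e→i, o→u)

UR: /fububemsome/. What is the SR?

fububensomi

Rule 1 (nasal place assimilation): /m/ precedes the alveolar consonant /s/, so it assimilates in place to [n]. /fububemsome/ → fububensome.
Rule 2 (final vowel raising): /e/ is a mid vowel in word-final position, so it raises to [i]. /fububensome/ → fububensomi.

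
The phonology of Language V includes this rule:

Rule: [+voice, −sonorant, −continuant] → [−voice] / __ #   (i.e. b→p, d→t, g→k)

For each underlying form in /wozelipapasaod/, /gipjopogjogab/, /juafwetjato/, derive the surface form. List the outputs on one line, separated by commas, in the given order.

/wozelipapasaod/: /d/ is a voiced stop in word-final position, so it devoices to [t]. → [wozelipapasaot].
/gipjopogjogab/: /b/ is a voiced stop in word-final position, so it devoices to [p]. → [gipjopogjogap].
/juafwetjato/: the rule's environment is not met; surfaces unchanged as [juafwetjato].

wozelipapasaot, gipjopogjogap, juafwetjato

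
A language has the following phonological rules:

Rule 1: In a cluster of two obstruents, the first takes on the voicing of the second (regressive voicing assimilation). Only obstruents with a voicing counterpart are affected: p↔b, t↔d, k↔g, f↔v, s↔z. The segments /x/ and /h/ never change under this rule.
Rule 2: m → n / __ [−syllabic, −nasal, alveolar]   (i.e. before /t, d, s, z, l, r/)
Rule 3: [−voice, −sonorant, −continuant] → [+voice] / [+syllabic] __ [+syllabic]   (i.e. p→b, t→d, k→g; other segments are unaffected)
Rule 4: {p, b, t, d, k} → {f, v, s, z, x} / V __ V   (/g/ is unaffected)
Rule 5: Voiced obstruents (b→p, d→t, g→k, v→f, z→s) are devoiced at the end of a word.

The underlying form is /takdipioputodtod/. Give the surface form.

Rule 1 (regressive voicing assimilation): /k/ precedes the voiced obstruent /d/, so it voices to [g] by assimilation. /d/ precedes the voiceless obstruent /t/, so it devoices to [t] by assimilation. /takdipioputodtod/ → tagdipioputottod.
Rule 2 (nasal place assimilation): no segment meets the environment; /tagdipioputottod/ is unchanged.
Rule 3 (intervocalic voicing): /p/ is a voiceless stop between vowels /i/ and /i/, so it voices to [b]. /p/ is a voiceless stop between vowels /o/ and /u/, so it voices to [b]. /t/ is a voiceless stop between vowels /u/ and /o/, so it voices to [d]. /tagdipioputottod/ → tagdibiobudottod.
Rule 4 (intervocalic spirantization): /b/ is a stop between vowels /i/ and /i/, so it spirantizes to the fricative [v]. /b/ is a stop between vowels /o/ and /u/, so it spirantizes to the fricative [v]. /d/ is a stop between vowels /u/ and /o/, so it spirantizes to the fricative [z]. /tagdibiobudottod/ → tagdiviovuzottod.
Rule 5 (final devoicing): /d/ is a voiced obstruent in word-final position, so it devoices to [t]. /tagdiviovuzottod/ → tagdiviovuzottot.

tagdiviovuzottot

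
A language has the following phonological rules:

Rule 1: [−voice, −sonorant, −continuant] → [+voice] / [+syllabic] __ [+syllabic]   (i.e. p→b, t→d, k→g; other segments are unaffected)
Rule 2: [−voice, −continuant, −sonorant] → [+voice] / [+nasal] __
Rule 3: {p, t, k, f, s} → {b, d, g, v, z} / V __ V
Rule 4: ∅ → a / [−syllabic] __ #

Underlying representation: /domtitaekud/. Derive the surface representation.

domdidaeguda

Rule 1 (intervocalic voicing): /t/ is a voiceless stop between vowels /i/ and /a/, so it voices to [d]. /k/ is a voiceless stop between vowels /e/ and /u/, so it voices to [g]. /domtitaekud/ → domtidaegud.
Rule 2 (post-nasal voicing): /t/ is a voiceless stop immediately after the nasal /m/, so it voices to [d]. /domtidaegud/ → domdidaegud.
Rule 3 (intervocalic voicing): no segment meets the environment; /domdidaegud/ is unchanged.
Rule 4 (final a-epenthesis): the form ends in the consonant /d/, so [a] is inserted word-finally. /domdidaegud/ → domdidaeguda.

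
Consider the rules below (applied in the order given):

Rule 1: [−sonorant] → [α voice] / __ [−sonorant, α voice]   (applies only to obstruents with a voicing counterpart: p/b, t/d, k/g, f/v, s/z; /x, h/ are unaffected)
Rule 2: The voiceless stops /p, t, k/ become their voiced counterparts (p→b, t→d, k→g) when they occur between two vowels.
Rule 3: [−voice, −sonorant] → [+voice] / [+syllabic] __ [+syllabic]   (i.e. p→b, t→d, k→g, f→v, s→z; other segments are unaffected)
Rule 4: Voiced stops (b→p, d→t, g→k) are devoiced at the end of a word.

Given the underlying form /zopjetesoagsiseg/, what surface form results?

Rule 1 (regressive voicing assimilation): /g/ precedes the voiceless obstruent /s/, so it devoices to [k] by assimilation. /zopjetesoagsiseg/ → zopjetesoaksiseg.
Rule 2 (intervocalic voicing): /t/ is a voiceless stop between vowels /e/ and /e/, so it voices to [d]. /zopjetesoaksiseg/ → zopjedesoaksiseg.
Rule 3 (intervocalic voicing): /s/ is a voiceless obstruent between vowels /e/ and /o/, so it voices to [z]. /s/ is a voiceless obstruent between vowels /i/ and /e/, so it voices to [z]. /zopjedesoaksiseg/ → zopjedezoaksizeg.
Rule 4 (final devoicing): /g/ is a voiced stop in word-final position, so it devoices to [k]. /zopjedezoaksizeg/ → zopjedezoaksizek.

zopjedezoaksizek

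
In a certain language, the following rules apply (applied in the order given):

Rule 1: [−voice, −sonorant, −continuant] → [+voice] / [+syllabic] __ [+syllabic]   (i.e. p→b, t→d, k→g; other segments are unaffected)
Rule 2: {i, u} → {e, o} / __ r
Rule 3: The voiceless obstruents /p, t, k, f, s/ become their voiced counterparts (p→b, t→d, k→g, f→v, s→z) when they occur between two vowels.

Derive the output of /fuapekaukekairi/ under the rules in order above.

Rule 1 (intervocalic voicing): /p/ is a voiceless stop between vowels /a/ and /e/, so it voices to [b]. /k/ is a voiceless stop between vowels /e/ and /a/, so it voices to [g]. /k/ is a voiceless stop between vowels /u/ and /e/, so it voices to [g]. /k/ is a voiceless stop between vowels /e/ and /a/, so it voices to [g]. /fuapekaukekairi/ → fuabegaugegairi.
Rule 2 (pre-rhotic lowering): /i/ is a high vowel immediately before /r/, so it lowers to [e]. /fuabegaugegairi/ → fuabegaugegaeri.
Rule 3 (intervocalic voicing): no segment meets the environment; /fuabegaugegaeri/ is unchanged.

fuabegaugegaeri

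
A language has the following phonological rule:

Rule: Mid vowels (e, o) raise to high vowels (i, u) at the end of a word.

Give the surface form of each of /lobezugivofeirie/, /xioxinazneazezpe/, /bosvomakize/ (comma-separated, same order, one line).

/lobezugivofeirie/: /e/ is a mid vowel in word-final position, so it raises to [i]. → [lobezugivofeirii].
/xioxinazneazezpe/: /e/ is a mid vowel in word-final position, so it raises to [i]. → [xioxinazneazezpi].
/bosvomakize/: /e/ is a mid vowel in word-final position, so it raises to [i]. → [bosvomakizi].

lobezugivofeirii, xioxinazneazezpi, bosvomakizi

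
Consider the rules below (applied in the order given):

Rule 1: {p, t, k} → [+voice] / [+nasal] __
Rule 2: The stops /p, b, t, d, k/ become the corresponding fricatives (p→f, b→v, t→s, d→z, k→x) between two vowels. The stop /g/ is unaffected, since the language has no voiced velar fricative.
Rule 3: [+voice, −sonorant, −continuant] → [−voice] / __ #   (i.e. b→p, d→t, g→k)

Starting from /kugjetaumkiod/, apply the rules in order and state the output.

Rule 1 (post-nasal voicing): /k/ is a voiceless stop immediately after the nasal /m/, so it voices to [g]. /kugjetaumkiod/ → kugjetaumgiod.
Rule 2 (intervocalic spirantization): /t/ is a stop between vowels /e/ and /a/, so it spirantizes to the fricative [s]. /kugjetaumgiod/ → kugjesaumgiod.
Rule 3 (final devoicing): /d/ is a voiced stop in word-final position, so it devoices to [t]. /kugjesaumgiod/ → kugjesaumgiot.

kugjesaumgiot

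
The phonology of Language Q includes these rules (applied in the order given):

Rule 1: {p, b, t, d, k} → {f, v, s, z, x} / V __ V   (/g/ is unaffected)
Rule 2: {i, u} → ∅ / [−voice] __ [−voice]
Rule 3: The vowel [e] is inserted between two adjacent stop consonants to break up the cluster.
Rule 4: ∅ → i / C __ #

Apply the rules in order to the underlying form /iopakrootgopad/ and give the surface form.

Rule 1 (intervocalic spirantization): /p/ is a stop between vowels /o/ and /a/, so it spirantizes to the fricative [f]. /p/ is a stop between vowels /o/ and /a/, so it spirantizes to the fricative [f]. /iopakrootgopad/ → iofakrootgofad.
Rule 2 (high vowel syncope): no segment meets the environment; /iofakrootgofad/ is unchanged.
Rule 3 (stop-cluster e-epenthesis): /t/ and /g/ form a stop–stop cluster, so [e] is inserted between them. /iofakrootgofad/ → iofakrootegofad.
Rule 4 (final i-epenthesis): the form ends in the consonant /d/, so [i] is inserted word-finally. /iofakrootegofad/ → iofakrootegofadi.

iofakrootegofadi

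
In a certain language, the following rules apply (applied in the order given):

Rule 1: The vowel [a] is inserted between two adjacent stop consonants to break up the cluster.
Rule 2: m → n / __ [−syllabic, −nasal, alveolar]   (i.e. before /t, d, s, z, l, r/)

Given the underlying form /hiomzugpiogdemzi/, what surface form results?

Rule 1 (stop-cluster a-epenthesis): /g/ and /p/ form a stop–stop cluster, so [a] is inserted between them. /g/ and /d/ form a stop–stop cluster, so [a] is inserted between them. /hiomzugpiogdemzi/ → hiomzugapiogademzi.
Rule 2 (nasal place assimilation): /m/ precedes the alveolar consonant /z/, so it assimilates in place to [n]. /m/ precedes the alveolar consonant /z/, so it assimilates in place to [n]. /hiomzugapiogademzi/ → hionzugapiogadenzi.

hionzugapiogadenzi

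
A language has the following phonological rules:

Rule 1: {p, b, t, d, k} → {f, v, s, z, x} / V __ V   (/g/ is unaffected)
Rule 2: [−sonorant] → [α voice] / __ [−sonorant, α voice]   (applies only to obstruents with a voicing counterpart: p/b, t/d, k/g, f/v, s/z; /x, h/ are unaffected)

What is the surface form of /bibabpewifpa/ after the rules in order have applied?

bivappewifpa

Rule 1 (intervocalic spirantization): /b/ is a stop between vowels /i/ and /a/, so it spirantizes to the fricative [v]. /bibabpewifpa/ → bivabpewifpa.
Rule 2 (regressive voicing assimilation): /b/ precedes the voiceless obstruent /p/, so it devoices to [p] by assimilation. /bivabpewifpa/ → bivappewifpa.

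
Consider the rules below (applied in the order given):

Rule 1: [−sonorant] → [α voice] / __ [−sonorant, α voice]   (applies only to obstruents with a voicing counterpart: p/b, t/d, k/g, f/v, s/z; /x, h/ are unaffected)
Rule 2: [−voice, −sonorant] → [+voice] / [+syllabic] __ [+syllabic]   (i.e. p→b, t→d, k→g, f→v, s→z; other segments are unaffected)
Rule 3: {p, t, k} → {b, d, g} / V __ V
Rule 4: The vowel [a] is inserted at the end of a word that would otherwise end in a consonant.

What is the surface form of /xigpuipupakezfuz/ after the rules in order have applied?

xikpuibubagesfuza

Rule 1 (regressive voicing assimilation): /g/ precedes the voiceless obstruent /p/, so it devoices to [k] by assimilation. /z/ precedes the voiceless obstruent /f/, so it devoices to [s] by assimilation. /xigpuipupakezfuz/ → xikpuipupakesfuz.
Rule 2 (intervocalic voicing): /p/ is a voiceless obstruent between vowels /i/ and /u/, so it voices to [b]. /p/ is a voiceless obstruent between vowels /u/ and /a/, so it voices to [b]. /k/ is a voiceless obstruent between vowels /a/ and /e/, so it voices to [g]. /xikpuipupakesfuz/ → xikpuibubagesfuz.
Rule 3 (intervocalic voicing): no segment meets the environment; /xikpuibubagesfuz/ is unchanged.
Rule 4 (final a-epenthesis): the form ends in the consonant /z/, so [a] is inserted word-finally. /xikpuibubagesfuz/ → xikpuibubagesfuza.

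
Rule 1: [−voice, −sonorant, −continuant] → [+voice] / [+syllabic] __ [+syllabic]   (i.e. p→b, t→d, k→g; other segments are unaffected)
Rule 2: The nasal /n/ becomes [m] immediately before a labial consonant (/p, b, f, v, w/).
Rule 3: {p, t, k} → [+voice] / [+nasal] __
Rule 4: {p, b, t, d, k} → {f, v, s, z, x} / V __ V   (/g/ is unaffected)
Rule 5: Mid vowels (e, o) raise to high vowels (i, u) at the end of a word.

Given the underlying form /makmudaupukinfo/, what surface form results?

Rule 1 (intervocalic voicing): /p/ is a voiceless stop between vowels /u/ and /u/, so it voices to [b]. /k/ is a voiceless stop between vowels /u/ and /i/, so it voices to [g]. /makmudaupukinfo/ → makmudaubuginfo.
Rule 2 (nasal place assimilation): /n/ precedes the labial consonant /f/, so it assimilates in place to [m]. /makmudaubuginfo/ → makmudaubugimfo.
Rule 3 (post-nasal voicing): no segment meets the environment; /makmudaubugimfo/ is unchanged.
Rule 4 (intervocalic spirantization): /d/ is a stop between vowels /u/ and /a/, so it spirantizes to the fricative [z]. /b/ is a stop between vowels /u/ and /u/, so it spirantizes to the fricative [v]. /makmudaubugimfo/ → makmuzauvugimfo.
Rule 5 (final vowel raising): /o/ is a mid vowel in word-final position, so it raises to [u]. /makmuzauvugimfo/ → makmuzauvugimfu.

makmuzauvugimfu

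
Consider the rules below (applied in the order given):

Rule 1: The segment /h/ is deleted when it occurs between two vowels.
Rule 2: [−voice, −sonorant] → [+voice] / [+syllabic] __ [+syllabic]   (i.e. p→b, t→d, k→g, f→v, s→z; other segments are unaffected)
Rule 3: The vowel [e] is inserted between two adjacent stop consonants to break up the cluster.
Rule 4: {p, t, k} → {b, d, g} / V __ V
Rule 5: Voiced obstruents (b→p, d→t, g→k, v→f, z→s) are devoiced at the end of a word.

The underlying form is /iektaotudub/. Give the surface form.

iegedaodudup

Rule 1 (intervocalic h-deletion): no segment meets the environment; /iektaotudub/ is unchanged.
Rule 2 (intervocalic voicing): /t/ is a voiceless obstruent between vowels /o/ and /u/, so it voices to [d]. /iektaotudub/ → iektaodudub.
Rule 3 (stop-cluster e-epenthesis): /k/ and /t/ form a stop–stop cluster, so [e] is inserted between them. /iektaodudub/ → ieketaodudub.
Rule 4 (intervocalic voicing): /k/ is a voiceless stop between vowels /e/ and /e/, so it voices to [g]. /t/ is a voiceless stop between vowels /e/ and /a/, so it voices to [d]. /ieketaodudub/ → iegedaodudub.
Rule 5 (final devoicing): /b/ is a voiced obstruent in word-final position, so it devoices to [p]. /iegedaodudub/ → iegedaodudup.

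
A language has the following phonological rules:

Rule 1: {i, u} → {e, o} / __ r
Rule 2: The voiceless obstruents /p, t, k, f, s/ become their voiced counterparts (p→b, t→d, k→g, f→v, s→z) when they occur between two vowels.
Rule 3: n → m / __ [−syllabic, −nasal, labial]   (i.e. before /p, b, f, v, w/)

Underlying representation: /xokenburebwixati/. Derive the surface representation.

Rule 1 (pre-rhotic lowering): /u/ is a high vowel immediately before /r/, so it lowers to [o]. /xokenburebwixati/ → xokenborebwixati.
Rule 2 (intervocalic voicing): /k/ is a voiceless obstruent between vowels /o/ and /e/, so it voices to [g]. /t/ is a voiceless obstruent between vowels /a/ and /i/, so it voices to [d]. /xokenborebwixati/ → xogenborebwixadi.
Rule 3 (nasal place assimilation): /n/ precedes the labial consonant /b/, so it assimilates in place to [m]. /xogenborebwixadi/ → xogemborebwixadi.

xogemborebwixadi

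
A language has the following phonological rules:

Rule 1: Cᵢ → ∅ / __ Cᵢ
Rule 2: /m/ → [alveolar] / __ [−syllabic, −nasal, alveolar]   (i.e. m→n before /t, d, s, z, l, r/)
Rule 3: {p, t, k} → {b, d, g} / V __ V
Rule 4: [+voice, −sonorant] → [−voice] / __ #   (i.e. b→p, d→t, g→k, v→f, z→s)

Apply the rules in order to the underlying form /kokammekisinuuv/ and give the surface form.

Rule 1 (degemination): /mm/ is a geminate; the first /m/ deletes. /kokammekisinuuv/ → kokamekisinuuv.
Rule 2 (nasal place assimilation): no segment meets the environment; /kokamekisinuuv/ is unchanged.
Rule 3 (intervocalic voicing): /k/ is a voiceless stop between vowels /o/ and /a/, so it voices to [g]. /k/ is a voiceless stop between vowels /e/ and /i/, so it voices to [g]. /kokamekisinuuv/ → kogamegisinuuv.
Rule 4 (final devoicing): /v/ is a voiced obstruent in word-final position, so it devoices to [f]. /kogamegisinuuv/ → kogamegisinuuf.

kogamegisinuuf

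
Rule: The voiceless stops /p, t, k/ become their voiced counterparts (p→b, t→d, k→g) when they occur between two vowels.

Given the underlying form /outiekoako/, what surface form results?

oudiegoago

/t/ is a voiceless stop between vowels /u/ and /i/, so it voices to [d].
/k/ is a voiceless stop between vowels /e/ and /o/, so it voices to [g].
/k/ is a voiceless stop between vowels /a/ and /o/, so it voices to [g].
Surface form: [oudiegoago].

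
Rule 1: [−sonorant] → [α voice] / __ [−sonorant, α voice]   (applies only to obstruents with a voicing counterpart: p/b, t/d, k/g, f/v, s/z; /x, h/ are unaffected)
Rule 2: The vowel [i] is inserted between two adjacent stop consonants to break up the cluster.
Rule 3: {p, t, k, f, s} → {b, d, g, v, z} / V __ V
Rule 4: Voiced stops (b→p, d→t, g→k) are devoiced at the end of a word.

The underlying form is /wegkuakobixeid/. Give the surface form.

Rule 1 (regressive voicing assimilation): /g/ precedes the voiceless obstruent /k/, so it devoices to [k] by assimilation. /wegkuakobixeid/ → wekkuakobixeid.
Rule 2 (stop-cluster i-epenthesis): /k/ and /k/ form a stop–stop cluster, so [i] is inserted between them. /wekkuakobixeid/ → wekikuakobixeid.
Rule 3 (intervocalic voicing): /k/ is a voiceless obstruent between vowels /e/ and /i/, so it voices to [g]. /k/ is a voiceless obstruent between vowels /i/ and /u/, so it voices to [g]. /k/ is a voiceless obstruent between vowels /a/ and /o/, so it voices to [g]. /wekikuakobixeid/ → wegiguagobixeid.
Rule 4 (final devoicing): /d/ is a voiced stop in word-final position, so it devoices to [t]. /wegiguagobixeid/ → wegiguagobixeit.

wegiguagobixeit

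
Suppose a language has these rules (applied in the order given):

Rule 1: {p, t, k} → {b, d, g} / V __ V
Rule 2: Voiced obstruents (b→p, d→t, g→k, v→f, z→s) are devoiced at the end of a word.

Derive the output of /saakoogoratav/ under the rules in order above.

Rule 1 (intervocalic voicing): /k/ is a voiceless stop between vowels /a/ and /o/, so it voices to [g]. /t/ is a voiceless stop between vowels /a/ and /a/, so it voices to [d]. /saakoogoratav/ → saagoogoradav.
Rule 2 (final devoicing): /v/ is a voiced obstruent in word-final position, so it devoices to [f]. /saagoogoradav/ → saagoogoradaf.

saagoogoradaf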